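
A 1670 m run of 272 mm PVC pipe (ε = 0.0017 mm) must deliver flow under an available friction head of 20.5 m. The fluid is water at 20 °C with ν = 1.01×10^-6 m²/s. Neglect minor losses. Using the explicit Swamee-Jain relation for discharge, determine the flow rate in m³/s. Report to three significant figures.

Q ≈ 0.131 m³/s

Swamee-Jain (Type II): Q = -0.965·√(gD⁵h_f/L)·ln[ε/(3.7D) + √(3.17ν²L/(gD³h_f))]
√(gD⁵h_f/L) = √(9.81·0.272⁵·20.5/1670) = 0.01339
ε/(3.7D) = 1.69×10^-6; √(3.17ν²L/(gD³h_f)) = 3.65×10^-5
Q = -0.965·0.01339·ln(3.822×10^-5) = 0.1314 m³/s
Check: V = 2.26 m/s, Re = 6.09×10^5, f = 0.01275, h_f = 20.4 m ≈ 20.5 m ✓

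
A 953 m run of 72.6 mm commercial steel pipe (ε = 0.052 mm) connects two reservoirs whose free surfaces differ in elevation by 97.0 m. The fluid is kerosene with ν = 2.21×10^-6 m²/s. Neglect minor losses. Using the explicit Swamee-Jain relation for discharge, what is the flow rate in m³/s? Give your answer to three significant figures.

Swamee-Jain (Type II): Q = -0.965·√(gD⁵h_f/L)·ln[ε/(3.7D) + √(3.17ν²L/(gD³h_f))]
√(gD⁵h_f/L) = √(9.81·0.0726⁵·97.0/953) = 0.001419
ε/(3.7D) = 1.94×10^-4; √(3.17ν²L/(gD³h_f)) = 2.01×10^-4
Q = -0.965·0.001419·ln(3.949×10^-4) = 0.01073 m³/s
Check: V = 2.59 m/s, Re = 8.52×10^4, f = 0.02170, h_f = 97.6 m ≈ 97.0 m ✓

Q ≈ 0.0107 m³/s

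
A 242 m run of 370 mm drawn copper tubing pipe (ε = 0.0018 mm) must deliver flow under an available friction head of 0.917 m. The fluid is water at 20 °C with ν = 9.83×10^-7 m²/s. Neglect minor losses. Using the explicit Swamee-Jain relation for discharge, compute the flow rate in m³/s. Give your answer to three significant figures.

Q ≈ 0.156 m³/s

Swamee-Jain (Type II): Q = -0.965·√(gD⁵h_f/L)·ln[ε/(3.7D) + √(3.17ν²L/(gD³h_f))]
√(gD⁵h_f/L) = √(9.81·0.370⁵·0.917/242) = 0.01606
ε/(3.7D) = 1.31×10^-6; √(3.17ν²L/(gD³h_f)) = 4.03×10^-5
Q = -0.965·0.01606·ln(4.165×10^-5) = 0.1563 m³/s
Check: V = 1.45 m/s, Re = 5.47×10^5, f = 0.01297, h_f = 0.913 m ≈ 0.917 m ✓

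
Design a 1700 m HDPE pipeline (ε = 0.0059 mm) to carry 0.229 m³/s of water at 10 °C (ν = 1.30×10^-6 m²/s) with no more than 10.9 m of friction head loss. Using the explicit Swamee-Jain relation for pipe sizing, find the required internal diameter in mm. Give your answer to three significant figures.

Swamee-Jain (Type III): D = 0.66·[ε^1.25·(LQ²/(gh_f))^4.75 + ν·Q^9.4·(L/(gh_f))^5.2]^0.04
LQ²/(gh_f) = 0.8337; L/(gh_f) = 15.90
Term 1 = ε^1.25·(…)^4.75 = 1.23×10^-7; Term 2 = ν·Q^9.4·(…)^5.2 = 2.21×10^-6
D = 0.66·(1.23×10^-7 + 2.21×10^-6)^0.04 = 0.3928 m = 393 mm
Check: V = 1.89 m/s, Re = 5.71×10^5, f = 0.01304, h_f = 10.3 m ≈ 10.9 m ✓

D ≈ 393 mm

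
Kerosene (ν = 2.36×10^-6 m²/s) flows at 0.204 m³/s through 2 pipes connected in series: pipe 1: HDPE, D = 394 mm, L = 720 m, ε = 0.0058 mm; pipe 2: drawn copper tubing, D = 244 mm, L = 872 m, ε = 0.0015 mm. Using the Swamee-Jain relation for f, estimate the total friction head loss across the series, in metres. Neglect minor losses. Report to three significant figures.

Pipe 1: V = 1.673 m/s, Re = 2.79×10^5, ε/D = 1.47×10^-5, f = 0.01473, h_1 = f(L/D)V²/2g = 3.842 m
Pipe 2: V = 4.363 m/s, Re = 4.51×10^5, ε/D = 6.15×10^-6, f = 0.01343, h_2 = f(L/D)V²/2g = 46.56 m
Series → Q common, losses add: H = Σh = 50.40 m

H ≈ 50.4 m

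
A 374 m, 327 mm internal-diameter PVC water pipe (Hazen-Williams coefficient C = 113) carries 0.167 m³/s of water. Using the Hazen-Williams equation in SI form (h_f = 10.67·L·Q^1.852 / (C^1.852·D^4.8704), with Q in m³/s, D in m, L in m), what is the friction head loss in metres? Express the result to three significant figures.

h_f = 10.67·374·0.167^1.852 / (113^1.852·0.327^4.8704) = 5.291 m

h_f ≈ 5.29 m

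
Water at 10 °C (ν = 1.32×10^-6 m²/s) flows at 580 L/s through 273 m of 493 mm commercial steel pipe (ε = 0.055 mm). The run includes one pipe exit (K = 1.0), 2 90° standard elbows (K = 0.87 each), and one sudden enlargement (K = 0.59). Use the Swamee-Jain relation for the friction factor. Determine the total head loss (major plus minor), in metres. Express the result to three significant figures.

H_L ≈ 5.10 m

V = 4Q/(πD²) = 3.038 m/s; V²/2g = 0.4705 m
Re = 1.13×10^6, ε/D = 1.12×10^-4 → f = 0.01354 (Swamee-Jain)
Major: h_f = f(L/D)·V²/2g = 0.01354·553.8·0.4705 = 3.529 m
Minor: ΣK = 3.33; h_m = ΣK·V²/2g = 1.567 m
Total H_L = 3.529 + 1.567 = 5.096 m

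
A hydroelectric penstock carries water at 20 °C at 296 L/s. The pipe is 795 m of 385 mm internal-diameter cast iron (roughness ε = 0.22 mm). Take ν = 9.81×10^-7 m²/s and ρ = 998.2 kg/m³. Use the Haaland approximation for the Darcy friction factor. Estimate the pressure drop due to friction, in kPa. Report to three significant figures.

V = 4Q/(πD²) = 4·0.296/(π·0.385²) = 2.543 m/s
Re = VD/ν = 2.543·0.385/9.81×10^-7 = 9.98×10^5 → turbulent
ε/D = 0.22/385 = 5.71×10^-4
Haaland: f = 0.01765
h_f = f(L/D)V²/(2g) = 0.01765·(795/0.385)·2.543²/(2·9.81) = 12.01 m
Δp = ρg·h_f = 998.2·9.81·12.01 = 117.6 kPa

Δp ≈ 118 kPa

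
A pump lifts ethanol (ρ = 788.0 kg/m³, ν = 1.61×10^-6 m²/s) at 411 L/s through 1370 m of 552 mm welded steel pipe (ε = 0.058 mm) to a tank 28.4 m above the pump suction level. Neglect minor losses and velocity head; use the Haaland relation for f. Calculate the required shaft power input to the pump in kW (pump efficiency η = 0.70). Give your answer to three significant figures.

V = 4Q/(πD²) = 1.717 m/s; Re = 5.89×10^5; ε/D = 1.05×10^-4; f = 0.01407
h_f = f(L/D)V²/2g = 5.248 m
Total head H = z + h_f = 28.4 + 5.248 = 33.65 m
P_hyd = ρgQH = 788.0·9.81·0.411·33.65 = 106.9 kW
P_shaft = P_hyd/η = 106.9/0.70 = 152.7 kW

P_shaft ≈ 153 kW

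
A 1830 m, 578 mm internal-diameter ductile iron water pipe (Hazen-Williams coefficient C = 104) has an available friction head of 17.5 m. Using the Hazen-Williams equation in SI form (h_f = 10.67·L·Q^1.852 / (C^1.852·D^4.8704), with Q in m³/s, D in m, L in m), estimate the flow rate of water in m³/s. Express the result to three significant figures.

Q ≈ 0.556 m³/s

Rearranging: Q = [h_f·C^1.852·D^4.8704 / (10.67·L)]^(1/1.852)
Q = [17.5·104^1.852·0.578^4.8704 / (10.67·1830)]^0.540 = 0.5564 m³/s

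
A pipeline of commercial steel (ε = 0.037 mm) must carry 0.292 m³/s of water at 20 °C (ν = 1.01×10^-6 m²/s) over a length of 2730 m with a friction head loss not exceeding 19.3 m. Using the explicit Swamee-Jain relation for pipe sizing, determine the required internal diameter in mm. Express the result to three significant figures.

Swamee-Jain (Type III): D = 0.66·[ε^1.25·(LQ²/(gh_f))^4.75 + ν·Q^9.4·(L/(gh_f))^5.2]^0.04
LQ²/(gh_f) = 1.229; L/(gh_f) = 14.42
Term 1 = ε^1.25·(…)^4.75 = 7.70×10^-6; Term 2 = ν·Q^9.4·(…)^5.2 = 1.01×10^-5
D = 0.66·(7.70×10^-6 + 1.01×10^-5)^0.04 = 0.4262 m = 426 mm
Check: V = 2.05 m/s, Re = 8.64×10^5, f = 0.01349, h_f = 18.5 m ≈ 19.3 m ✓

D ≈ 426 mm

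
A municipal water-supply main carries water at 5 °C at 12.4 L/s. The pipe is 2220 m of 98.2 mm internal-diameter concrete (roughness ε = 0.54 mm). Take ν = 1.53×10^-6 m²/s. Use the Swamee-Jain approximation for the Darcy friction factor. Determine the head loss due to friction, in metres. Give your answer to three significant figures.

V = 4Q/(πD²) = 4·0.0124/(π·0.0982²) = 1.637 m/s
Re = VD/ν = 1.637·0.0982/1.53×10^-6 = 1.05×10^5 → turbulent
ε/D = 0.54/98.2 = 0.00550
Swamee-Jain: f = 0.03235
h_f = f(L/D)V²/(2g) = 0.03235·(2220/0.0982)·1.637²/(2·9.81) = 99.91 m

h_f ≈ 99.9 m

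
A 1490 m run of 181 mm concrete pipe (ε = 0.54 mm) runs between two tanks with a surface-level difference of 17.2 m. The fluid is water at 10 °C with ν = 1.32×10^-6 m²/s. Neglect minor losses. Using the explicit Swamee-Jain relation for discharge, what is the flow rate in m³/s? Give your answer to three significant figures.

Swamee-Jain (Type II): Q = -0.965·√(gD⁵h_f/L)·ln[ε/(3.7D) + √(3.17ν²L/(gD³h_f))]
√(gD⁵h_f/L) = √(9.81·0.181⁵·17.2/1490) = 0.004690
ε/(3.7D) = 8.06×10^-4; √(3.17ν²L/(gD³h_f)) = 9.07×10^-5
Q = -0.965·0.004690·ln(8.970×10^-4) = 0.03176 m³/s
Check: V = 1.23 m/s, Re = 1.69×10^5, f = 0.02711, h_f = 17.3 m ≈ 17.2 m ✓

Q ≈ 0.0318 m³/s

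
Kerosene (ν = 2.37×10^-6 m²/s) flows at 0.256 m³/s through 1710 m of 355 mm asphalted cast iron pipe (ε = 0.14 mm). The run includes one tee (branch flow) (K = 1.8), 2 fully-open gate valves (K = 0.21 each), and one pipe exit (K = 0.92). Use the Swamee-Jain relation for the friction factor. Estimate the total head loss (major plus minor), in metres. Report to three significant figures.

V = 4Q/(πD²) = 2.586 m/s; V²/2g = 0.3409 m
Re = 3.87×10^5, ε/D = 3.94×10^-4 → f = 0.01736 (Swamee-Jain)
Major: h_f = f(L/D)·V²/2g = 0.01736·4817·0.3409 = 28.50 m
Minor: ΣK = 3.14; h_m = ΣK·V²/2g = 1.071 m
Total H_L = 28.50 + 1.071 = 29.58 m

H_L ≈ 29.6 m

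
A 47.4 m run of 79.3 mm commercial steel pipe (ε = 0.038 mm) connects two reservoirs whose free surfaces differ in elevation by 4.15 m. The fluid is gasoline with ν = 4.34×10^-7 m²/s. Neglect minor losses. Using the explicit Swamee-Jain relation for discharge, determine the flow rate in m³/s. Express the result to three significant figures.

Swamee-Jain (Type II): Q = -0.965·√(gD⁵h_f/L)·ln[ε/(3.7D) + √(3.17ν²L/(gD³h_f))]
√(gD⁵h_f/L) = √(9.81·0.0793⁵·4.15/47.4) = 0.001641
ε/(3.7D) = 1.30×10^-4; √(3.17ν²L/(gD³h_f)) = 3.73×10^-5
Q = -0.965·0.001641·ln(1.668×10^-4) = 0.01378 m³/s
Check: V = 2.79 m/s, Re = 5.10×10^5, f = 0.01763, h_f = 4.18 m ≈ 4.15 m ✓

Q ≈ 0.0138 m³/s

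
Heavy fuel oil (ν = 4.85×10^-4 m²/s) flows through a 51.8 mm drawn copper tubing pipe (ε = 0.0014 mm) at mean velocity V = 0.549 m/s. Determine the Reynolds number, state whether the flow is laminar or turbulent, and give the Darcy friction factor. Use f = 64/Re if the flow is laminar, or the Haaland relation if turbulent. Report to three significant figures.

Re ≈ 58.6; laminar; f = 64/Re ≈ 1.09

Re = VD/ν = 0.5490·0.0518/4.85×10^-4 = 58.6
Re < 2300 → laminar → f = 64/Re = 1.091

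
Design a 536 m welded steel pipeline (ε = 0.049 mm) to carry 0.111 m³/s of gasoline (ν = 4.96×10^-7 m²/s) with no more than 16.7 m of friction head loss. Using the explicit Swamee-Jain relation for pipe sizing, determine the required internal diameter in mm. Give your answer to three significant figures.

Swamee-Jain (Type III): D = 0.66·[ε^1.25·(LQ²/(gh_f))^4.75 + ν·Q^9.4·(L/(gh_f))^5.2]^0.04
LQ²/(gh_f) = 0.04031; L/(gh_f) = 3.272
Term 1 = ε^1.25·(…)^4.75 = 9.74×10^-13; Term 2 = ν·Q^9.4·(…)^5.2 = 2.50×10^-13
D = 0.66·(9.74×10^-13 + 2.50×10^-13)^0.04 = 0.2203 m = 220 mm
Check: V = 2.91 m/s, Re = 1.29×10^6, f = 0.01482, h_f = 15.6 m ≈ 16.7 m ✓

D ≈ 220 mm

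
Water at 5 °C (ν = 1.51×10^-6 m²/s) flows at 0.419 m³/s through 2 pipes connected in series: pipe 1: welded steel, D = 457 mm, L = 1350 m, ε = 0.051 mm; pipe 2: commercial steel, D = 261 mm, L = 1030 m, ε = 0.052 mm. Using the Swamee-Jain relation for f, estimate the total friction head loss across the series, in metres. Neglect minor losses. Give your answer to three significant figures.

Pipe 1: V = 2.554 m/s, Re = 7.73×10^5, ε/D = 1.12×10^-4, f = 0.01398, h_1 = f(L/D)V²/2g = 13.73 m
Pipe 2: V = 7.831 m/s, Re = 1.35×10^6, ε/D = 1.99×10^-4, f = 0.01454, h_2 = f(L/D)V²/2g = 179.3 m
Series → Q common, losses add: H = Σh = 193.0 m

H ≈ 193 m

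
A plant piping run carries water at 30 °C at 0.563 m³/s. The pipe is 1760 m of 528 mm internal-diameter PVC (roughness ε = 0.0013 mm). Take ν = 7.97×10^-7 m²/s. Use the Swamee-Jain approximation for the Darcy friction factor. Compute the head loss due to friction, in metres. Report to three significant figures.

V = 4Q/(πD²) = 4·0.563/(π·0.528²) = 2.571 m/s
Re = VD/ν = 2.571·0.528/7.97×10^-7 = 1.70×10^6 → turbulent
ε/D = 0.0013/528 = 2.46×10^-6
Swamee-Jain: f = 0.01072
h_f = f(L/D)V²/(2g) = 0.01072·(1760/0.528)·2.571²/(2·9.81) = 12.04 m

h_f ≈ 12.0 m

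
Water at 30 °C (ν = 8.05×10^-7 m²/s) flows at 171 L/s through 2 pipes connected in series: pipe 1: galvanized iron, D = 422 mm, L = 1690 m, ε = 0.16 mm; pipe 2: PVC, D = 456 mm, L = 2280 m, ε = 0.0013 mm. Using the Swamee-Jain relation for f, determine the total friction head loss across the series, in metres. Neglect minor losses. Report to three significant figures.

H ≈ 8.67 m

Pipe 1: V = 1.223 m/s, Re = 6.41×10^5, ε/D = 3.79×10^-4, f = 0.01674, h_1 = f(L/D)V²/2g = 5.107 m
Pipe 2: V = 1.047 m/s, Re = 5.93×10^5, ε/D = 2.85×10^-6, f = 0.01275, h_2 = f(L/D)V²/2g = 3.563 m
Series → Q common, losses add: H = Σh = 8.670 m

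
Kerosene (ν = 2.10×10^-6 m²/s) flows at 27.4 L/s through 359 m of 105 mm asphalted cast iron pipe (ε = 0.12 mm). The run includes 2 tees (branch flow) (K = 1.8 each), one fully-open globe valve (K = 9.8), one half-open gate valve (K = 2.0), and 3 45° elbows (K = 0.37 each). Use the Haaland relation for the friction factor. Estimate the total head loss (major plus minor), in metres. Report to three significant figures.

H_L ≈ 46.4 m

V = 4Q/(πD²) = 3.164 m/s; V²/2g = 0.5103 m
Re = 1.58×10^5, ε/D = 0.00114 → f = 0.02174 (Haaland)
Major: h_f = f(L/D)·V²/2g = 0.02174·3419·0.5103 = 37.93 m
Minor: ΣK = 16.5; h_m = ΣK·V²/2g = 8.426 m
Total H_L = 37.93 + 8.426 = 46.36 m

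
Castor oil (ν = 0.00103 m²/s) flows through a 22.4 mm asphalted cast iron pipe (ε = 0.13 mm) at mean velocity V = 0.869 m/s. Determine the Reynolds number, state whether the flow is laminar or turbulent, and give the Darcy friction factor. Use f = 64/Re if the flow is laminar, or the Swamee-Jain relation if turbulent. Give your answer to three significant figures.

Re = VD/ν = 0.8690·0.0224/0.00103 = 18.9
Re < 2300 → laminar → f = 64/Re = 3.386

Re ≈ 18.9; laminar; f = 64/Re ≈ 3.39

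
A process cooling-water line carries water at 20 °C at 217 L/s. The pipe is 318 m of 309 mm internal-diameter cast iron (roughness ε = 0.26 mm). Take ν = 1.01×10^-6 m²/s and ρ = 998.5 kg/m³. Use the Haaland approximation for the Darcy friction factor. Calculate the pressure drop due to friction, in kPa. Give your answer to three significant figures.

V = 4Q/(πD²) = 4·0.217/(π·0.309²) = 2.894 m/s
Re = VD/ν = 2.894·0.309/1.01×10^-6 = 8.85×10^5 → turbulent
ε/D = 0.26/309 = 8.41×10^-4
Haaland: f = 0.01921
h_f = f(L/D)V²/(2g) = 0.01921·(318/0.309)·2.894²/(2·9.81) = 8.439 m
Δp = ρg·h_f = 998.5·9.81·8.439 = 82.66 kPa

Δp ≈ 82.7 kPa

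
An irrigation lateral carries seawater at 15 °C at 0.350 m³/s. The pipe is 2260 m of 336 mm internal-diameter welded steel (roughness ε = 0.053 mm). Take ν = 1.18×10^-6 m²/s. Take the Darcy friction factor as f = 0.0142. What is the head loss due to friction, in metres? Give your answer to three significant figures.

V = 4Q/(πD²) = 4·0.350/(π·0.336²) = 3.947 m/s
h_f = f(L/D)V²/(2g) = 0.01420·(2260/0.336)·3.947²/(2·9.81) = 75.85 m

h_f ≈ 75.9 m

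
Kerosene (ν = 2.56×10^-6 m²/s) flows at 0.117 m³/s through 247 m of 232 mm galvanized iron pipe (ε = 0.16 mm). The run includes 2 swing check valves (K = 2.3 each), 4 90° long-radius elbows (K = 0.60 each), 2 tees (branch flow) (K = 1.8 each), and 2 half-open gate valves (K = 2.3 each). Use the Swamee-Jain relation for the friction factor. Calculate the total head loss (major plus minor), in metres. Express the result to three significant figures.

H_L ≈ 14.1 m

V = 4Q/(πD²) = 2.768 m/s; V²/2g = 0.3904 m
Re = 2.51×10^5, ε/D = 6.90×10^-4 → f = 0.01955 (Swamee-Jain)
Major: h_f = f(L/D)·V²/2g = 0.01955·1065·0.3904 = 8.128 m
Minor: ΣK = 15.2; h_m = ΣK·V²/2g = 5.935 m
Total H_L = 8.128 + 5.935 = 14.06 m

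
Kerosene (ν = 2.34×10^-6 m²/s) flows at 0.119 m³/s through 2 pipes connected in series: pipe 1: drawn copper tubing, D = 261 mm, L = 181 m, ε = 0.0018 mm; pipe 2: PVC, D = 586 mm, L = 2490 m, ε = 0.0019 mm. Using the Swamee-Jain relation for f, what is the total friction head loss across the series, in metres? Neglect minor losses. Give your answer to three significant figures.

Pipe 1: V = 2.224 m/s, Re = 2.48×10^5, ε/D = 6.90×10^-6, f = 0.01497, h_1 = f(L/D)V²/2g = 2.618 m
Pipe 2: V = 0.4412 m/s, Re = 1.10×10^5, ε/D = 3.24×10^-6, f = 0.01752, h_2 = f(L/D)V²/2g = 0.7386 m
Series → Q common, losses add: H = Σh = 3.357 m

H ≈ 3.36 m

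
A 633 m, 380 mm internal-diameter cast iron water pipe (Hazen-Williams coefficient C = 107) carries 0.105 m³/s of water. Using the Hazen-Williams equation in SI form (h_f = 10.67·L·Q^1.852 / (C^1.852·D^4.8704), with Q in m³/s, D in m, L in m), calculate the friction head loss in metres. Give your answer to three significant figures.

h_f ≈ 2.02 m

h_f = 10.67·633·0.105^1.852 / (107^1.852·0.380^4.8704) = 2.018 m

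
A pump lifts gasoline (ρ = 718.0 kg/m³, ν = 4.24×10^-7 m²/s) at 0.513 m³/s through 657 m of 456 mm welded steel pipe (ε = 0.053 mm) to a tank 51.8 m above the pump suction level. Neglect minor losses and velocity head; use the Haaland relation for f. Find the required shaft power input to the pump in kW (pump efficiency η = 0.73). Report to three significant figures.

V = 4Q/(πD²) = 3.141 m/s; Re = 3.38×10^6; ε/D = 1.16×10^-4; f = 0.01276
h_f = f(L/D)V²/2g = 9.247 m
Total head H = z + h_f = 51.8 + 9.247 = 61.05 m
P_hyd = ρgQH = 718.0·9.81·0.513·61.05 = 220.6 kW
P_shaft = P_hyd/η = 220.6/0.73 = 302.2 kW

P_shaft ≈ 302 kW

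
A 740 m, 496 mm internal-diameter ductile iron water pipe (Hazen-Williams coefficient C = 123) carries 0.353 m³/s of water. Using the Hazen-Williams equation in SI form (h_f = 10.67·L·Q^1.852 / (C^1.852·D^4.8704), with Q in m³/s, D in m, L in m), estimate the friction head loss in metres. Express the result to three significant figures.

h_f = 10.67·740·0.353^1.852 / (123^1.852·0.496^4.8704) = 4.704 m

h_f ≈ 4.70 m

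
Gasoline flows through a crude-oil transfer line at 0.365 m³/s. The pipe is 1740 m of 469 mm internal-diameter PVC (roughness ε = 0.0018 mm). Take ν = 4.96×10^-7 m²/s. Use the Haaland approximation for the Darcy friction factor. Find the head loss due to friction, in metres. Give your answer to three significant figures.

h_f ≈ 8.82 m

V = 4Q/(πD²) = 4·0.365/(π·0.469²) = 2.113 m/s
Re = VD/ν = 2.113·0.469/4.96×10^-7 = 2.00×10^6 → turbulent
ε/D = 0.0018/469 = 3.84×10^-6
Haaland: f = 0.01045
h_f = f(L/D)V²/(2g) = 0.01045·(1740/0.469)·2.113²/(2·9.81) = 8.823 m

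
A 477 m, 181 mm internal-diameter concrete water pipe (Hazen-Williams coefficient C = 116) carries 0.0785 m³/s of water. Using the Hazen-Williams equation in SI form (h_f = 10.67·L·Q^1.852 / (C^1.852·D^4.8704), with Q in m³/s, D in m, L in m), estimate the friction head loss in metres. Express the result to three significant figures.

h_f ≈ 28.3 m

h_f = 10.67·477·0.0785^1.852 / (116^1.852·0.181^4.8704) = 28.31 m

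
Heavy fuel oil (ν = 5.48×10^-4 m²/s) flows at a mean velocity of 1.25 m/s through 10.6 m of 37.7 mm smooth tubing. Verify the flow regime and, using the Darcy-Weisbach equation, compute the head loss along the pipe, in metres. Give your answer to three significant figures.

h_f ≈ 16.7 m

Re = VD/ν = 1.25·0.03770/5.48×10^-4 = 86.0 → laminar (Re < 2300)
f = 64/Re = 0.7442
h_f = f(L/D)V²/(2g) = 0.7442·(10.6/0.03770)·1.25²/(2·9.81) = 16.66 m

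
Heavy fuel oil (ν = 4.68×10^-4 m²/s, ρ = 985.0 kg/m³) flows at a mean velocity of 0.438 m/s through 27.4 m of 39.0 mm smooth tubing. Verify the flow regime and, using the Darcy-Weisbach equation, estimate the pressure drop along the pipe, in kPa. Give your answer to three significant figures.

Re = VD/ν = 0.438·0.03900/4.68×10^-4 = 36.5 → laminar (Re < 2300)
f = 64/Re = 1.753
h_f = f(L/D)V²/(2g) = 1.753·(27.4/0.03900)·0.438²/(2·9.81) = 12.05 m
Δp = ρg·h_f = 985.0·9.81·12.05 = 116.4 kPa

Δp ≈ 116 kPa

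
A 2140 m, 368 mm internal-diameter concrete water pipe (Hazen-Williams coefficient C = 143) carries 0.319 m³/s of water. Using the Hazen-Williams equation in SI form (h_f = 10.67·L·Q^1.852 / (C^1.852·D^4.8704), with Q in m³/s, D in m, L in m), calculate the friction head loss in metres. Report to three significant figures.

h_f = 10.67·2140·0.319^1.852 / (143^1.852·0.368^4.8704) = 36.51 m

h_f ≈ 36.5 m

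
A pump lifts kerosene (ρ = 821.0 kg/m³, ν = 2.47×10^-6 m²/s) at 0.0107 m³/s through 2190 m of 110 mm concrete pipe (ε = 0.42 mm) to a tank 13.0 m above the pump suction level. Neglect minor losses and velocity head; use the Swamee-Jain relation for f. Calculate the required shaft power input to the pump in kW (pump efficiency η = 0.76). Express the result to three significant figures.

P_shaft ≈ 5.92 kW

V = 4Q/(πD²) = 1.126 m/s; Re = 5.01×10^4; ε/D = 0.00382; f = 0.03049
h_f = f(L/D)V²/2g = 39.22 m
Total head H = z + h_f = 13.0 + 39.22 = 52.22 m
P_hyd = ρgQH = 821.0·9.81·0.0107·52.22 = 4.501 kW
P_shaft = P_hyd/η = 4.501/0.76 = 5.922 kW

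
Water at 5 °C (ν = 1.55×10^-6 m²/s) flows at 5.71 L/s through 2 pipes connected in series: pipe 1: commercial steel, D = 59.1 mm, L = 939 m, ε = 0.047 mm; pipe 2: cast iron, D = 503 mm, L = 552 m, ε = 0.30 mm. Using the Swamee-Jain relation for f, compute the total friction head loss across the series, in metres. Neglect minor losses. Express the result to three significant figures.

Pipe 1: V = 2.081 m/s, Re = 7.94×10^4, ε/D = 7.95×10^-4, f = 0.02217, h_1 = f(L/D)V²/2g = 77.78 m
Pipe 2: V = 0.02873 m/s, Re = 9320, ε/D = 5.96×10^-4, f = 0.03257, h_2 = f(L/D)V²/2g = 0.001504 m
Series → Q common, losses add: H = Σh = 77.78 m

H ≈ 77.8 m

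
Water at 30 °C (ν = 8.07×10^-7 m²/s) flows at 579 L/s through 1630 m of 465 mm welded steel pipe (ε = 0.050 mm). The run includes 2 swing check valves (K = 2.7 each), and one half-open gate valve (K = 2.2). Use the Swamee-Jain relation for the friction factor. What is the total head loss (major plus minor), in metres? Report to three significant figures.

H_L ≈ 31.5 m

V = 4Q/(πD²) = 3.409 m/s; V²/2g = 0.5925 m
Re = 1.96×10^6, ε/D = 1.08×10^-4 → f = 0.01302 (Swamee-Jain)
Major: h_f = f(L/D)·V²/2g = 0.01302·3505·0.5925 = 27.04 m
Minor: ΣK = 7.60; h_m = ΣK·V²/2g = 4.503 m
Total H_L = 27.04 + 4.503 = 31.54 m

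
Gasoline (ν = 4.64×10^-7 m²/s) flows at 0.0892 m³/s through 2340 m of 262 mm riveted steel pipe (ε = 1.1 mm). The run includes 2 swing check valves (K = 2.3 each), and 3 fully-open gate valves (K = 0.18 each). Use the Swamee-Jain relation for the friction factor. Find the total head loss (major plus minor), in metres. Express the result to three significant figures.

V = 4Q/(πD²) = 1.655 m/s; V²/2g = 0.1395 m
Re = 9.34×10^5, ε/D = 0.00420 → f = 0.02900 (Swamee-Jain)
Major: h_f = f(L/D)·V²/2g = 0.02900·8931·0.1395 = 36.14 m
Minor: ΣK = 5.14; h_m = ΣK·V²/2g = 0.7171 m
Total H_L = 36.14 + 0.7171 = 36.86 m

H_L ≈ 36.9 m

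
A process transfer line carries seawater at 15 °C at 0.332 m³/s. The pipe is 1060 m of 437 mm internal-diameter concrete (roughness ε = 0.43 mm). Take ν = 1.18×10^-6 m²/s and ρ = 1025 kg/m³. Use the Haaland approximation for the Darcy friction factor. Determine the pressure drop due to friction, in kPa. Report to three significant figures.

V = 4Q/(πD²) = 4·0.332/(π·0.437²) = 2.214 m/s
Re = VD/ν = 2.214·0.437/1.18×10^-6 = 8.20×10^5 → turbulent
ε/D = 0.43/437 = 9.84×10^-4
Haaland: f = 0.01993
h_f = f(L/D)V²/(2g) = 0.01993·(1060/0.437)·2.214²/(2·9.81) = 12.07 m
Δp = ρg·h_f = 1025·9.81·12.07 = 121.4 kPa

Δp ≈ 121 kPa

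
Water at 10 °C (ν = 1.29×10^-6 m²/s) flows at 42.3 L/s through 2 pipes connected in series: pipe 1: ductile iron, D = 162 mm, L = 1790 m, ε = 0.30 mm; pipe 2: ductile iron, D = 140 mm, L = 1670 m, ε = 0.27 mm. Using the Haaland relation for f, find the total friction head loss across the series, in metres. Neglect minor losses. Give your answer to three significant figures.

Pipe 1: V = 2.052 m/s, Re = 2.58×10^5, ε/D = 0.00185, f = 0.02364, h_1 = f(L/D)V²/2g = 56.08 m
Pipe 2: V = 2.748 m/s, Re = 2.98×10^5, ε/D = 0.00193, f = 0.02379, h_2 = f(L/D)V²/2g = 109.2 m
Series → Q common, losses add: H = Σh = 165.3 m

H ≈ 165 m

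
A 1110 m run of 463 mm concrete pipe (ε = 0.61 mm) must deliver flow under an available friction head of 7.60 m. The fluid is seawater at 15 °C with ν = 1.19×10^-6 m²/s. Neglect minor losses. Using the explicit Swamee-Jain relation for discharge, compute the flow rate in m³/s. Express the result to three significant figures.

Swamee-Jain (Type II): Q = -0.965·√(gD⁵h_f/L)·ln[ε/(3.7D) + √(3.17ν²L/(gD³h_f))]
√(gD⁵h_f/L) = √(9.81·0.463⁵·7.60/1110) = 0.03780
ε/(3.7D) = 3.56×10^-4; √(3.17ν²L/(gD³h_f)) = 2.59×10^-5
Q = -0.965·0.03780·ln(3.820×10^-4) = 0.2871 m³/s
Check: V = 1.71 m/s, Re = 6.63×10^5, f = 0.02150, h_f = 7.64 m ≈ 7.60 m ✓

Q ≈ 0.287 m³/s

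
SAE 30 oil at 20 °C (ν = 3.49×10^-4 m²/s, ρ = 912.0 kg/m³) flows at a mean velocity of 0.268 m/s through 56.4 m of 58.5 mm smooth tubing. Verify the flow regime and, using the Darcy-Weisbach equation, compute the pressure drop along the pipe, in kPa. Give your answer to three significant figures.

Δp ≈ 45.0 kPa

Re = VD/ν = 0.268·0.05850/3.49×10^-4 = 44.9 → laminar (Re < 2300)
f = 64/Re = 1.425
h_f = f(L/D)V²/(2g) = 1.425·(56.4/0.05850)·0.268²/(2·9.81) = 5.028 m
Δp = ρg·h_f = 912.0·9.81·5.028 = 44.99 kPa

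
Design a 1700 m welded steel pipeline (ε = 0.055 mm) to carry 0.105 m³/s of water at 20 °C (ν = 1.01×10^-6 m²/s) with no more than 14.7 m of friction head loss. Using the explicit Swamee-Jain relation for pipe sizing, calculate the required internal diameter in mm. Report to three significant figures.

Swamee-Jain (Type III): D = 0.66·[ε^1.25·(LQ²/(gh_f))^4.75 + ν·Q^9.4·(L/(gh_f))^5.2]^0.04
LQ²/(gh_f) = 0.1300; L/(gh_f) = 11.79
Term 1 = ε^1.25·(…)^4.75 = 2.93×10^-10; Term 2 = ν·Q^9.4·(…)^5.2 = 2.37×10^-10
D = 0.66·(2.93×10^-10 + 2.37×10^-10)^0.04 = 0.2809 m = 281 mm
Check: V = 1.69 m/s, Re = 4.71×10^5, f = 0.01555, h_f = 13.8 m ≈ 14.7 m ✓

D ≈ 281 mm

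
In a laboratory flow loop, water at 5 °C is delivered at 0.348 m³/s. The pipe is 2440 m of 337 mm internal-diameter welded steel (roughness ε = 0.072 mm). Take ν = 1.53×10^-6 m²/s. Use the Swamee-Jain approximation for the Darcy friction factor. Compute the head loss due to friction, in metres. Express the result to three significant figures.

h_f ≈ 84.5 m

V = 4Q/(πD²) = 4·0.348/(π·0.337²) = 3.901 m/s
Re = VD/ν = 3.901·0.337/1.53×10^-6 = 8.59×10^5 → turbulent
ε/D = 0.072/337 = 2.14×10^-4
Swamee-Jain: f = 0.01505
h_f = f(L/D)V²/(2g) = 0.01505·(2440/0.337)·3.901²/(2·9.81) = 84.52 m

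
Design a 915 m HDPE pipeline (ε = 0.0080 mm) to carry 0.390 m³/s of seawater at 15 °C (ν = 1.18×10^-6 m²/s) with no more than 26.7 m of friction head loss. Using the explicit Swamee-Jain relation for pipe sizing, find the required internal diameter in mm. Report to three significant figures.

D ≈ 350 mm

Swamee-Jain (Type III): D = 0.66·[ε^1.25·(LQ²/(gh_f))^4.75 + ν·Q^9.4·(L/(gh_f))^5.2]^0.04
LQ²/(gh_f) = 0.5313; L/(gh_f) = 3.493
Term 1 = ε^1.25·(…)^4.75 = 2.11×10^-8; Term 2 = ν·Q^9.4·(…)^5.2 = 1.13×10^-7
D = 0.66·(2.11×10^-8 + 1.13×10^-7)^0.04 = 0.3505 m = 350 mm
Check: V = 4.04 m/s, Re = 1.20×10^6, f = 0.01185, h_f = 25.8 m ≈ 26.7 m ✓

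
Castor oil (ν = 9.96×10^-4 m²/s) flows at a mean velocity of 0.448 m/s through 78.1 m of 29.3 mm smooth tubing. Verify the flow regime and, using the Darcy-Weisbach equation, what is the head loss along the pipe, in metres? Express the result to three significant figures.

h_f ≈ 132 m

Re = VD/ν = 0.448·0.02930/9.96×10^-4 = 13.2 → laminar (Re < 2300)
f = 64/Re = 4.856
h_f = f(L/D)V²/(2g) = 4.856·(78.1/0.02930)·0.448²/(2·9.81) = 132.4 m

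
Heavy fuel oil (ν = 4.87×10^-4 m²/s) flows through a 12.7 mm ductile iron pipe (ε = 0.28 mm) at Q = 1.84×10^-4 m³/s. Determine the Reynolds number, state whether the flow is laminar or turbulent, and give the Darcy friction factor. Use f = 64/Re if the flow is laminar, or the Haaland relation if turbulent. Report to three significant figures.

V = 4Q/(πD²) = 1.453 m/s
Re = VD/ν = 1.453·0.0127/4.87×10^-4 = 37.9
Re < 2300 → laminar → f = 64/Re = 1.690

Re ≈ 37.9; laminar; f = 64/Re ≈ 1.69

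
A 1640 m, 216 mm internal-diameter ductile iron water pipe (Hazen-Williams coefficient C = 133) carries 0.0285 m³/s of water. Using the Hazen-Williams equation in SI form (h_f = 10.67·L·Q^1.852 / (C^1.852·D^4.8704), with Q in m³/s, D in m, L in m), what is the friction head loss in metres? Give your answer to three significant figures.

h_f = 10.67·1640·0.0285^1.852 / (133^1.852·0.216^4.8704) = 4.892 m

h_f ≈ 4.89 m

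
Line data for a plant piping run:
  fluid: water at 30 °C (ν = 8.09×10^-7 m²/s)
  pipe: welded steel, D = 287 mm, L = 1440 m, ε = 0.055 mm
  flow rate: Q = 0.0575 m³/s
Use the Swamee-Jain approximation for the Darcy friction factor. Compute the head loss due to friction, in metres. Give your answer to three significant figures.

h_f ≈ 3.26 m

V = 4Q/(πD²) = 4·0.0575/(π·0.287²) = 0.8888 m/s
Re = VD/ν = 0.8888·0.287/8.09×10^-7 = 3.15×10^5 → turbulent
ε/D = 0.055/287 = 1.92×10^-4
Swamee-Jain: f = 0.01615
h_f = f(L/D)V²/(2g) = 0.01615·(1440/0.287)·0.8888²/(2·9.81) = 3.263 m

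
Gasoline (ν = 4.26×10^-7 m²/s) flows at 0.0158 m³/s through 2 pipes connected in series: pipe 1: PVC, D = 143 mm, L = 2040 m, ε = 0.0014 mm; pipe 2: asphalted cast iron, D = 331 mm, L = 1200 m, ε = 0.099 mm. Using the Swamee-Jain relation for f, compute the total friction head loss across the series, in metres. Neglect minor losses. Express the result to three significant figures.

H ≈ 10.1 m

Pipe 1: V = 0.9838 m/s, Re = 3.30×10^5, ε/D = 9.79×10^-6, f = 0.01424, h_1 = f(L/D)V²/2g = 10.02 m
Pipe 2: V = 0.1836 m/s, Re = 1.43×10^5, ε/D = 2.99×10^-4, f = 0.01854, h_2 = f(L/D)V²/2g = 0.1155 m
Series → Q common, losses add: H = Σh = 10.14 m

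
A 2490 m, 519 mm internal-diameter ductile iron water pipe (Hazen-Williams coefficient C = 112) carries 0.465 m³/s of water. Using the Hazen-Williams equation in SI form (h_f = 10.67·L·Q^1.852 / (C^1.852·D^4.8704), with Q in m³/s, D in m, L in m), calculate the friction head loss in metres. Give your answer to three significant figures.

h_f = 10.67·2490·0.465^1.852 / (112^1.852·0.519^4.8704) = 25.15 m

h_f ≈ 25.2 m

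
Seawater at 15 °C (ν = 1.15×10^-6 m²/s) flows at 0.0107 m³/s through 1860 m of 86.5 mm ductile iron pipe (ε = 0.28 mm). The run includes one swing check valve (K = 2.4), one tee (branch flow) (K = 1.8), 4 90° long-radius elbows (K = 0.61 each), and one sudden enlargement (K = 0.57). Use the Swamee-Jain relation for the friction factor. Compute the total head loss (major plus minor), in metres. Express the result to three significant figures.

V = 4Q/(πD²) = 1.821 m/s; V²/2g = 0.1690 m
Re = 1.37×10^5, ε/D = 0.00324 → f = 0.02787 (Swamee-Jain)
Major: h_f = f(L/D)·V²/2g = 0.02787·21503·0.1690 = 101.3 m
Minor: ΣK = 7.21; h_m = ΣK·V²/2g = 1.218 m
Total H_L = 101.3 + 1.218 = 102.5 m

H_L ≈ 102 m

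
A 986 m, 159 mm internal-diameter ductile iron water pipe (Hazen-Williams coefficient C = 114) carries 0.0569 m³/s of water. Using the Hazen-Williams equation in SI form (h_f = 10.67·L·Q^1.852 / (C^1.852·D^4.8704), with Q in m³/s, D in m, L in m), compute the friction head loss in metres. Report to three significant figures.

h_f ≈ 62.6 m

h_f = 10.67·986·0.0569^1.852 / (114^1.852·0.159^4.8704) = 62.61 m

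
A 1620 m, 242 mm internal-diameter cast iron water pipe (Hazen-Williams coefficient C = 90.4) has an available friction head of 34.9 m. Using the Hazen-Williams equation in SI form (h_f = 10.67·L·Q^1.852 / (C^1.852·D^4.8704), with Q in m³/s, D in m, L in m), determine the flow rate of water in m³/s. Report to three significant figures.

Rearranging: Q = [h_f·C^1.852·D^4.8704 / (10.67·L)]^(1/1.852)
Q = [34.9·90.4^1.852·0.242^4.8704 / (10.67·1620)]^0.540 = 0.07597 m³/s

Q ≈ 0.0760 m³/s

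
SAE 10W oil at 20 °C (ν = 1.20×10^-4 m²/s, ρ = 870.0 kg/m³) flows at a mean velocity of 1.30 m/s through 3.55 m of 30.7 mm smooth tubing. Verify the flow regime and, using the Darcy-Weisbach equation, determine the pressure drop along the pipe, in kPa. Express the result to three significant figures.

Δp ≈ 16.4 kPa

Re = VD/ν = 1.30·0.03070/1.20×10^-4 = 333 → laminar (Re < 2300)
f = 64/Re = 0.1924
h_f = f(L/D)V²/(2g) = 0.1924·(3.55/0.03070)·1.30²/(2·9.81) = 1.917 m
Δp = ρg·h_f = 870.0·9.81·1.917 = 16.36 kPa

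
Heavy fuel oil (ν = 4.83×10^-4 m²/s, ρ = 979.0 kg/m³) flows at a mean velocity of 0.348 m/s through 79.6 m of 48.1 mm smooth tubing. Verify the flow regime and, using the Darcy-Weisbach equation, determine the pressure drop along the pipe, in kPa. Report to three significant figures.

Re = VD/ν = 0.348·0.04810/4.83×10^-4 = 34.7 → laminar (Re < 2300)
f = 64/Re = 1.847
h_f = f(L/D)V²/(2g) = 1.847·(79.6/0.04810)·0.348²/(2·9.81) = 18.86 m
Δp = ρg·h_f = 979.0·9.81·18.86 = 181.2 kPa

Δp ≈ 181 kPa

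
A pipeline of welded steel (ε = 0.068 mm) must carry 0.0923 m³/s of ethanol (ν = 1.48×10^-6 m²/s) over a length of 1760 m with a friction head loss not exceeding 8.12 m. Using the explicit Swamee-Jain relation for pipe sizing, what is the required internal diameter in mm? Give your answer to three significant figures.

D ≈ 307 mm

Swamee-Jain (Type III): D = 0.66·[ε^1.25·(LQ²/(gh_f))^4.75 + ν·Q^9.4·(L/(gh_f))^5.2]^0.04
LQ²/(gh_f) = 0.1882; L/(gh_f) = 22.09
Term 1 = ε^1.25·(…)^4.75 = 2.22×10^-9; Term 2 = ν·Q^9.4·(…)^5.2 = 2.71×10^-9
D = 0.66·(2.22×10^-9 + 2.71×10^-9)^0.04 = 0.3071 m = 307 mm
Check: V = 1.25 m/s, Re = 2.59×10^5, f = 0.01675, h_f = 7.60 m ≈ 8.12 m ✓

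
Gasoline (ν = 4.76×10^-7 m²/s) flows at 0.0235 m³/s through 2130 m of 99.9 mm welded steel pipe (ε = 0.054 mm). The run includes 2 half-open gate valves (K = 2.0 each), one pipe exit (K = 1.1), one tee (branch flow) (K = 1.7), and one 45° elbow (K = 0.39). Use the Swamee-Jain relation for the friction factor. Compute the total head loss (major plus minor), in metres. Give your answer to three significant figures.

H_L ≈ 178 m

V = 4Q/(πD²) = 2.998 m/s; V²/2g = 0.4581 m
Re = 6.29×10^5, ε/D = 5.41×10^-4 → f = 0.01785 (Swamee-Jain)
Major: h_f = f(L/D)·V²/2g = 0.01785·21321·0.4581 = 174.3 m
Minor: ΣK = 7.19; h_m = ΣK·V²/2g = 3.294 m
Total H_L = 174.3 + 3.294 = 177.6 m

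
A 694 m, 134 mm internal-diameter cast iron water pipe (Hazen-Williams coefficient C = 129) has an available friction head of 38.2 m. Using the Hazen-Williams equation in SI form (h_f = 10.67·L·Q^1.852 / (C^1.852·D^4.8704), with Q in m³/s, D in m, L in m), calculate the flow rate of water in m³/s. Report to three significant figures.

Q ≈ 0.0380 m³/s

Rearranging: Q = [h_f·C^1.852·D^4.8704 / (10.67·L)]^(1/1.852)
Q = [38.2·129^1.852·0.134^4.8704 / (10.67·694)]^0.540 = 0.03801 m³/s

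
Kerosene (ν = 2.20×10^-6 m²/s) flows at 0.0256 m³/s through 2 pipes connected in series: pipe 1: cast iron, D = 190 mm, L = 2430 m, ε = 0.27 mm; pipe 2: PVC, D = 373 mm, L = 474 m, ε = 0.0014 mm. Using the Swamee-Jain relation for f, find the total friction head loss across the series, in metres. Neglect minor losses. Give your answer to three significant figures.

H ≈ 12.9 m

Pipe 1: V = 0.9029 m/s, Re = 7.80×10^4, ε/D = 0.00142, f = 0.02420, h_1 = f(L/D)V²/2g = 12.86 m
Pipe 2: V = 0.2343 m/s, Re = 3.97×10^4, ε/D = 3.75×10^-6, f = 0.02189, h_2 = f(L/D)V²/2g = 0.07783 m
Series → Q common, losses add: H = Σh = 12.94 m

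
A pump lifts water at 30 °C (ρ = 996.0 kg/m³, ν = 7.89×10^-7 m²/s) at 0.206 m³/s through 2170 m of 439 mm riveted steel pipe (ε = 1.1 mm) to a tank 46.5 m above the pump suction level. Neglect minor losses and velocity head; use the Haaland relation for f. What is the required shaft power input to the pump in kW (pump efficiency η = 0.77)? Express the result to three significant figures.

V = 4Q/(πD²) = 1.361 m/s; Re = 7.57×10^5; ε/D = 0.00251; f = 0.02512
h_f = f(L/D)V²/2g = 11.72 m
Total head H = z + h_f = 46.5 + 11.72 = 58.22 m
P_hyd = ρgQH = 996.0·9.81·0.206·58.22 = 117.2 kW
P_shaft = P_hyd/η = 117.2/0.77 = 152.2 kW

P_shaft ≈ 152 kW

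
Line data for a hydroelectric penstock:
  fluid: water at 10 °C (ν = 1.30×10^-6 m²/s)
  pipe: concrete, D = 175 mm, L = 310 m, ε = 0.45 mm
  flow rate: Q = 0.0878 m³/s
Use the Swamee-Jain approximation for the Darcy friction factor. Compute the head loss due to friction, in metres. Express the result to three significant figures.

h_f ≈ 30.7 m

V = 4Q/(πD²) = 4·0.0878/(π·0.175²) = 3.650 m/s
Re = VD/ν = 3.650·0.175/1.30×10^-6 = 4.91×10^5 → turbulent
ε/D = 0.45/175 = 0.00257
Swamee-Jain: f = 0.02549
h_f = f(L/D)V²/(2g) = 0.02549·(310/0.175)·3.650²/(2·9.81) = 30.66 m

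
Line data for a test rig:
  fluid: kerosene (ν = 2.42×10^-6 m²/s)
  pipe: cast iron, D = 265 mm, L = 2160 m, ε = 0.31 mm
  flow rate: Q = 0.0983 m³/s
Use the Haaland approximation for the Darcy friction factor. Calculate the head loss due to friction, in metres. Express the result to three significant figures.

V = 4Q/(πD²) = 4·0.0983/(π·0.265²) = 1.782 m/s
Re = VD/ν = 1.782·0.265/2.42×10^-6 = 1.95×10^5 → turbulent
ε/D = 0.31/265 = 0.00117
Haaland: f = 0.02159
h_f = f(L/D)V²/(2g) = 0.02159·(2160/0.265)·1.782²/(2·9.81) = 28.49 m

h_f ≈ 28.5 m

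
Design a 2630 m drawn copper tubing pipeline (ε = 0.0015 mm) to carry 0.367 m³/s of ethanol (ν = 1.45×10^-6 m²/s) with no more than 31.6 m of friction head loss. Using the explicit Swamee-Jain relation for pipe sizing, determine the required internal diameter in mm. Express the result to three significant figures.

Swamee-Jain (Type III): D = 0.66·[ε^1.25·(LQ²/(gh_f))^4.75 + ν·Q^9.4·(L/(gh_f))^5.2]^0.04
LQ²/(gh_f) = 1.143; L/(gh_f) = 8.484
Term 1 = ε^1.25·(…)^4.75 = 9.89×10^-8; Term 2 = ν·Q^9.4·(…)^5.2 = 7.91×10^-6
D = 0.66·(9.89×10^-8 + 7.91×10^-6)^0.04 = 0.4127 m = 413 mm
Check: V = 2.74 m/s, Re = 7.81×10^5, f = 0.01218, h_f = 29.8 m ≈ 31.6 m ✓

D ≈ 413 mm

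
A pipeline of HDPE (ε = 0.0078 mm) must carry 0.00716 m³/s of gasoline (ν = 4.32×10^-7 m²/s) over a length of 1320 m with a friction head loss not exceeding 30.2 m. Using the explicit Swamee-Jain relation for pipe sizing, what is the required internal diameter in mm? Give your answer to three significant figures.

D ≈ 79.1 mm

Swamee-Jain (Type III): D = 0.66·[ε^1.25·(LQ²/(gh_f))^4.75 + ν·Q^9.4·(L/(gh_f))^5.2]^0.04
LQ²/(gh_f) = 2.284×10^-4; L/(gh_f) = 4.456
Term 1 = ε^1.25·(…)^4.75 = 2.08×10^-24; Term 2 = ν·Q^9.4·(…)^5.2 = 7.01×10^-24
D = 0.66·(2.08×10^-24 + 7.01×10^-24)^0.04 = 0.07905 m = 79.1 mm
Check: V = 1.46 m/s, Re = 2.67×10^5, f = 0.01568, h_f = 28.4 m ≈ 30.2 m ✓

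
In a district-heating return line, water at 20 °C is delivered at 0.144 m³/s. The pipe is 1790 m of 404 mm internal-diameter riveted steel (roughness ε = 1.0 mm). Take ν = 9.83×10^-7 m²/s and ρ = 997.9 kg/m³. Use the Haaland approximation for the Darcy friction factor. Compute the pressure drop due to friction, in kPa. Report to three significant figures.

Δp ≈ 70.2 kPa

V = 4Q/(πD²) = 4·0.144/(π·0.404²) = 1.123 m/s
Re = VD/ν = 1.123·0.404/9.83×10^-7 = 4.62×10^5 → turbulent
ε/D = 1.0/404 = 0.00248
Haaland: f = 0.02516
h_f = f(L/D)V²/(2g) = 0.02516·(1790/0.404)·1.123²/(2·9.81) = 7.169 m
Δp = ρg·h_f = 997.9·9.81·7.169 = 70.18 kPa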